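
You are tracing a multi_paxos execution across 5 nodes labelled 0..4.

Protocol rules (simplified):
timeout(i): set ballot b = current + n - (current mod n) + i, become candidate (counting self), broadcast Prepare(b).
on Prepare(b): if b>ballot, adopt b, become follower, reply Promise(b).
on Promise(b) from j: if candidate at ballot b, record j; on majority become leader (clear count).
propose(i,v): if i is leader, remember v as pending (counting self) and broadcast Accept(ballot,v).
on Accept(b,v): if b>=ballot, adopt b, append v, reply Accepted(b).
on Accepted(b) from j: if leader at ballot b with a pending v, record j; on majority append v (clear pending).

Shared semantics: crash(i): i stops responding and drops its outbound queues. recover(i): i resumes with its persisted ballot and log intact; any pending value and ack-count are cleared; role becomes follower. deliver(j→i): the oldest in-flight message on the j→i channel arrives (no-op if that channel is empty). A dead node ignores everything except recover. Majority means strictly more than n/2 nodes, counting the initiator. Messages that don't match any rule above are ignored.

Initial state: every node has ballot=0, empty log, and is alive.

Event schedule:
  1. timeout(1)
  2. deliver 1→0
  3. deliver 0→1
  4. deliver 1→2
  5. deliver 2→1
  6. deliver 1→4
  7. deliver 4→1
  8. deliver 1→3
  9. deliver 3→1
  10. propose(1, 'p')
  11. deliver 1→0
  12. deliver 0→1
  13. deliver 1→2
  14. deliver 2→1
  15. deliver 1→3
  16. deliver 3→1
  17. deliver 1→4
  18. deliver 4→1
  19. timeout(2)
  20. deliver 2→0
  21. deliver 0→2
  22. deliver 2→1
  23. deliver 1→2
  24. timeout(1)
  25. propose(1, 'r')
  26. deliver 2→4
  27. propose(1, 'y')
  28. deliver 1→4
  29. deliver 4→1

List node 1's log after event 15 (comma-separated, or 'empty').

p

1. timeout(1):  <1:cand b6 ->
2. deliver 1→0:  <0:foll b6 ->
3. deliver 0→1:  nop
4. deliver 1→2:  <2:foll b6 ->
5. deliver 2→1:  <1:lead b6 ->
6. deliver 1→4:  <4:foll b6 ->
7. deliver 4→1:  nop
8. deliver 1→3:  <3:foll b6 ->
9. deliver 3→1:  nop
10. propose(1,'p'):  nop
11. deliver 1→0:  <0:foll b6 p>
12. deliver 0→1:  nop
13. deliver 1→2:  <2:foll b6 p>
14. deliver 2→1:  <1:lead b6 p>
15. deliver 1→3:  <3:foll b6 p>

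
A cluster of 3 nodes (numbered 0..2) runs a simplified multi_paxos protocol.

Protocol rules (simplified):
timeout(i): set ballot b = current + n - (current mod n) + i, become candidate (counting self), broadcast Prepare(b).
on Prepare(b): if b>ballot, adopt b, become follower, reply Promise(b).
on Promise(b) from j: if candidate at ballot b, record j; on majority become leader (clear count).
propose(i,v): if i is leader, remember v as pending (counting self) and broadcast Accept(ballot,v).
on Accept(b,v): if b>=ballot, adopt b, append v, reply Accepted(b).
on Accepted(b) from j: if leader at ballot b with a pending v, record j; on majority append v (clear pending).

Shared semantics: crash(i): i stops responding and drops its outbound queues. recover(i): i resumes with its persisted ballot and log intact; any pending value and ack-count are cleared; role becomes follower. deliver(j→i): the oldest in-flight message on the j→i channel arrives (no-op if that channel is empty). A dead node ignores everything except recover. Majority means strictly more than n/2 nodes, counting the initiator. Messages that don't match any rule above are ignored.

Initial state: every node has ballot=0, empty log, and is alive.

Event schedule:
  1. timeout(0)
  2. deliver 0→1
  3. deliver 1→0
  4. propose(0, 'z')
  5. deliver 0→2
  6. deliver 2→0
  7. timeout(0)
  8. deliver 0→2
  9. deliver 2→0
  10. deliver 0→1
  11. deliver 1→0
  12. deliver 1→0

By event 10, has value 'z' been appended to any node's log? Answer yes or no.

yes

step 1 timeout(0): 0={cand,b=3,log=-}
step 2 deliver 0→1: 1={foll,b=3,log=-}
step 3 deliver 1→0: 0={lead,b=3,log=-}
step 4 propose(0,'z'): —
step 5 deliver 0→2: 2={foll,b=3,log=-}
step 6 deliver 2→0: —
step 7 timeout(0): 0={cand,b=6,log=-}
step 8 deliver 0→2: 2={foll,b=3,log=z}
step 9 deliver 2→0: —
step 10 deliver 0→1: 1={foll,b=3,log=z}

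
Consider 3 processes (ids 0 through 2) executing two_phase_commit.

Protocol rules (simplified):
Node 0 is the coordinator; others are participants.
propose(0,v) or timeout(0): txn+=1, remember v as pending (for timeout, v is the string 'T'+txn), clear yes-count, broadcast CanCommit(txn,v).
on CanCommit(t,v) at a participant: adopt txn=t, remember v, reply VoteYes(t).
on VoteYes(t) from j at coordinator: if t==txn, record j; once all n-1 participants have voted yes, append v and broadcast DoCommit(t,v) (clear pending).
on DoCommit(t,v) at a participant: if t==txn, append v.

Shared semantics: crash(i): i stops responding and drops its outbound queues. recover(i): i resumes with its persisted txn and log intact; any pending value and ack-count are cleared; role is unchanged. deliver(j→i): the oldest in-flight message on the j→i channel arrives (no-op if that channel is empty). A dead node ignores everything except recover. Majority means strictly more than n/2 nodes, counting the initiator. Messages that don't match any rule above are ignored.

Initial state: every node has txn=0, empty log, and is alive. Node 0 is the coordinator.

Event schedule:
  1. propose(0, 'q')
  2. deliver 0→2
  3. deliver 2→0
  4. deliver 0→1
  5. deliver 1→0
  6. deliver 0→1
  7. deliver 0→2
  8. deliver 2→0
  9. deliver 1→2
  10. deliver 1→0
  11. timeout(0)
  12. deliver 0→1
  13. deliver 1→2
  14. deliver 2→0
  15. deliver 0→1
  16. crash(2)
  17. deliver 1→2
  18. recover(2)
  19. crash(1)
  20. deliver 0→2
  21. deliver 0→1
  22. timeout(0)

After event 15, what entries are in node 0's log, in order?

1. propose(0,'q'):  <0:coor t1 ->
2. deliver 0→2:  <2:part t1 ->
3. deliver 2→0:  nop
4. deliver 0→1:  <1:part t1 ->
5. deliver 1→0:  <0:coor t1 q>
6. deliver 0→1:  <1:part t1 q>
7. deliver 0→2:  <2:part t1 q>
8. deliver 2→0:  nop
9. deliver 1→2:  nop
10. deliver 1→0:  nop
11. timeout(0):  <0:coor t2 q>
12. deliver 0→1:  <1:part t2 q>
13. deliver 1→2:  nop
14. deliver 2→0:  nop
15. deliver 0→1:  nop

q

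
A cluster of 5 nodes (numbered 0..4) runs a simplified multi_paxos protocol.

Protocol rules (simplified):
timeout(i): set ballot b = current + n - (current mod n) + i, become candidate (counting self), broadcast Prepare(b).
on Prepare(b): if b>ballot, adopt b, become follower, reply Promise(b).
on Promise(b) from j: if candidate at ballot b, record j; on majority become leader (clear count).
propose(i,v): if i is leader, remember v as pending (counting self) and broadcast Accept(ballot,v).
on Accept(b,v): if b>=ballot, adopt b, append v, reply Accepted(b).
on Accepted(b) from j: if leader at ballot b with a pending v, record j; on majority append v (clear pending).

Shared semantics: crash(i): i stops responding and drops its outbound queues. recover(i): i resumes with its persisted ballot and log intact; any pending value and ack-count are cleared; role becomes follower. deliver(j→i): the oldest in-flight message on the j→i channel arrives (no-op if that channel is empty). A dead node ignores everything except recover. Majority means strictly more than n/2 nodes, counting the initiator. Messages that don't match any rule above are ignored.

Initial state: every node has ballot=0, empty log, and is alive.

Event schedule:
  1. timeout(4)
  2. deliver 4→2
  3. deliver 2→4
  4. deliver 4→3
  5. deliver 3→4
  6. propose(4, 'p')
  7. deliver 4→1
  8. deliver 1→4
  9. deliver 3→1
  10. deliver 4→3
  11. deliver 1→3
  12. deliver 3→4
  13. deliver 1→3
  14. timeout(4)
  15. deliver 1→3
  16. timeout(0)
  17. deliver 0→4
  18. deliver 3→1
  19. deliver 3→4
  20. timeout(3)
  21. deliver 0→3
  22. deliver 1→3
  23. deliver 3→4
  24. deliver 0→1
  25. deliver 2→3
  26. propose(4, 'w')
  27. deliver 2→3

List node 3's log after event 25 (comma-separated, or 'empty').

1. timeout(4):  <4:cand b9 ->
2. deliver 4→2:  <2:foll b9 ->
3. deliver 2→4:  nop
4. deliver 4→3:  <3:foll b9 ->
5. deliver 3→4:  <4:lead b9 ->
6. propose(4,'p'):  nop
7. deliver 4→1:  <1:foll b9 ->
8. deliver 1→4:  nop
9. deliver 3→1:  nop
10. deliver 4→3:  <3:foll b9 p>
11. deliver 1→3:  nop
12. deliver 3→4:  nop
13. deliver 1→3:  nop
14. timeout(4):  <4:cand b14 ->
15. deliver 1→3:  nop
16. timeout(0):  <0:cand b5 ->
17. deliver 0→4:  nop
18. deliver 3→1:  nop
19. deliver 3→4:  nop
20. timeout(3):  <3:cand b13 p>
21. deliver 0→3:  nop
22. deliver 1→3:  nop
23. deliver 3→4:  nop
24. deliver 0→1:  nop
25. deliver 2→3:  nop

p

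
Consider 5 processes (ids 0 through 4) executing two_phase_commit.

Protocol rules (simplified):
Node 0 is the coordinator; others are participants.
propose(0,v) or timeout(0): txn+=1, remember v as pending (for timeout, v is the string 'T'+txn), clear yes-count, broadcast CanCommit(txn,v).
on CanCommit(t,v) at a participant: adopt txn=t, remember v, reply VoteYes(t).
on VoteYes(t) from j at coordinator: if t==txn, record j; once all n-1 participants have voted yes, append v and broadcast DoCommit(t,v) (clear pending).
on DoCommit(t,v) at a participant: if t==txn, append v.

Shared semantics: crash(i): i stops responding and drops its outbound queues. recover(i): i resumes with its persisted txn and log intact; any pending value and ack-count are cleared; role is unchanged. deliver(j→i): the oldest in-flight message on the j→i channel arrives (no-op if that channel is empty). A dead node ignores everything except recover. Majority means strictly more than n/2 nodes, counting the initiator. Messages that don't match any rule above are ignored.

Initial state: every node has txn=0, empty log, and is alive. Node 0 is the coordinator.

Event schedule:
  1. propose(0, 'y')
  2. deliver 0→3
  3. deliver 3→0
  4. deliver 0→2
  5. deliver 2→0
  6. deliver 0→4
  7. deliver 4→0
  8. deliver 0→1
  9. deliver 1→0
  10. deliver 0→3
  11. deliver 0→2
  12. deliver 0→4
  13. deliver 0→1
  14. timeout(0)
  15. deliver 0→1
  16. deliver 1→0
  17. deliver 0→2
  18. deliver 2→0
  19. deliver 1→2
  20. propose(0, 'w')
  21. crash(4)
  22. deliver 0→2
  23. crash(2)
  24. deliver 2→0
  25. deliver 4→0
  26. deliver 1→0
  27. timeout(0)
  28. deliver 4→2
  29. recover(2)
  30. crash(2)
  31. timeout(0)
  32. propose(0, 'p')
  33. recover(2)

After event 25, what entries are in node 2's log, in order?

step 1 propose(0,'y'): 0={coor,t=1,log=-}
step 2 deliver 0→3: 3={part,t=1,log=-}
step 3 deliver 3→0: —
step 4 deliver 0→2: 2={part,t=1,log=-}
step 5 deliver 2→0: —
step 6 deliver 0→4: 4={part,t=1,log=-}
step 7 deliver 4→0: —
step 8 deliver 0→1: 1={part,t=1,log=-}
step 9 deliver 1→0: 0={coor,t=1,log=y}
step 10 deliver 0→3: 3={part,t=1,log=y}
step 11 deliver 0→2: 2={part,t=1,log=y}
step 12 deliver 0→4: 4={part,t=1,log=y}
step 13 deliver 0→1: 1={part,t=1,log=y}
step 14 timeout(0): 0={coor,t=2,log=y}
step 15 deliver 0→1: 1={part,t=2,log=y}
step 16 deliver 1→0: —
step 17 deliver 0→2: 2={part,t=2,log=y}
step 18 deliver 2→0: —
step 19 deliver 1→2: —
step 20 propose(0,'w'): 0={coor,t=3,log=y}
step 21 crash(4): 4={✗part,t=1,log=y}
step 22 deliver 0→2: 2={part,t=3,log=y}
step 23 crash(2): 2={✗part,t=3,log=y}
step 24 deliver 2→0: —
step 25 deliver 4→0: —

y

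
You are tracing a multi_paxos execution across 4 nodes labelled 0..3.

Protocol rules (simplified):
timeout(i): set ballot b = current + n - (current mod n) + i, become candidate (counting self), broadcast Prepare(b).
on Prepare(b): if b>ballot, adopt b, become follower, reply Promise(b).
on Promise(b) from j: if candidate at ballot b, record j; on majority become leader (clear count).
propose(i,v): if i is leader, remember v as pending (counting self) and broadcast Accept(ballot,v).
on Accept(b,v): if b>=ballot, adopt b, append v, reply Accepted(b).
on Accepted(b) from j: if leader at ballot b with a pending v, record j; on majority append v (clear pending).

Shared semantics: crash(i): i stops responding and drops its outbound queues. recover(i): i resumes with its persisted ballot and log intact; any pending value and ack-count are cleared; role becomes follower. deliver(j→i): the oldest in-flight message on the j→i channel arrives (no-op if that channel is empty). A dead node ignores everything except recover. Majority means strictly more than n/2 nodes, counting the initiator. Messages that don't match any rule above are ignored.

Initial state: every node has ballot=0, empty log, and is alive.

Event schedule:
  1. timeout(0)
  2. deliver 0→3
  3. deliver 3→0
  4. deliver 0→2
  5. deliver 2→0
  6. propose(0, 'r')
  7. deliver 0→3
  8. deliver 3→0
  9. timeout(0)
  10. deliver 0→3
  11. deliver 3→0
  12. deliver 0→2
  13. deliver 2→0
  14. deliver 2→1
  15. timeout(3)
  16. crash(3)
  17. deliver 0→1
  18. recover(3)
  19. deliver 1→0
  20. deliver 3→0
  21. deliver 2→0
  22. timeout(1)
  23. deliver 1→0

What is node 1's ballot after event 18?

1. timeout(0):  <0:cand b4 ->
2. deliver 0→3:  <3:foll b4 ->
3. deliver 3→0:  nop
4. deliver 0→2:  <2:foll b4 ->
5. deliver 2→0:  <0:lead b4 ->
6. propose(0,'r'):  nop
7. deliver 0→3:  <3:foll b4 r>
8. deliver 3→0:  nop
9. timeout(0):  <0:cand b8 ->
10. deliver 0→3:  <3:foll b8 r>
11. deliver 3→0:  nop
12. deliver 0→2:  <2:foll b4 r>
13. deliver 2→0:  nop
14. deliver 2→1:  nop
15. timeout(3):  <3:cand b15 r>
16. crash(3):  <3:✗cand b15 r>
17. deliver 0→1:  <1:foll b4 ->
18. recover(3):  <3:foll b15 r>

4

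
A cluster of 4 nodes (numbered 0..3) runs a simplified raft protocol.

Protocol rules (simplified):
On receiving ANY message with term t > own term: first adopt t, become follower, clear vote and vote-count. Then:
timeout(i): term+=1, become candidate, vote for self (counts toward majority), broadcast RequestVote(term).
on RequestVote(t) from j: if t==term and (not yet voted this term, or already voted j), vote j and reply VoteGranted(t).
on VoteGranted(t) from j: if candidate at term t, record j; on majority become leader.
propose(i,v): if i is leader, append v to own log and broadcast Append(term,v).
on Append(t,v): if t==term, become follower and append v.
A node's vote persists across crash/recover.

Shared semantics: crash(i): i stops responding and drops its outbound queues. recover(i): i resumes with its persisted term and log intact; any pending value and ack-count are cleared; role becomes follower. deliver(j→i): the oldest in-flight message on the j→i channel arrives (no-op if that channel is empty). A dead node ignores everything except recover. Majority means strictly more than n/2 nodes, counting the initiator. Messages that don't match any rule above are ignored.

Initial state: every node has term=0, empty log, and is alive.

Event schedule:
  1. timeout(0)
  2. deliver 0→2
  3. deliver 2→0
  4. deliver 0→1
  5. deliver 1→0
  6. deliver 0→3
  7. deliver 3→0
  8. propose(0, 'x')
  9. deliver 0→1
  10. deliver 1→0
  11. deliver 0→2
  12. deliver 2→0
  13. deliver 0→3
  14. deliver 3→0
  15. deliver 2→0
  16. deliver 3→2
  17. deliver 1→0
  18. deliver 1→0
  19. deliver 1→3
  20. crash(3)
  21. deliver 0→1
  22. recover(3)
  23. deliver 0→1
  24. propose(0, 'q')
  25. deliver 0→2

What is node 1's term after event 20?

e1 timeout(0): 0[cand,t=1,-]
e2 deliver 0→2: 2[foll,t=1,-]
e3 deliver 2→0: ·
e4 deliver 0→1: 1[foll,t=1,-]
e5 deliver 1→0: 0[lead,t=1,-]
e6 deliver 0→3: 3[foll,t=1,-]
e7 deliver 3→0: ·
e8 propose(0,'x'): 0[lead,t=1,x]
e9 deliver 0→1: 1[foll,t=1,x]
e10 deliver 1→0: ·
e11 deliver 0→2: 2[foll,t=1,x]
e12 deliver 2→0: ·
e13 deliver 0→3: 3[foll,t=1,x]
e14 deliver 3→0: ·
e15 deliver 2→0: ·
e16 deliver 3→2: ·
e17 deliver 1→0: ·
e18 deliver 1→0: ·
e19 deliver 1→3: ·
e20 crash(3): 3[✗foll,t=1,x]

1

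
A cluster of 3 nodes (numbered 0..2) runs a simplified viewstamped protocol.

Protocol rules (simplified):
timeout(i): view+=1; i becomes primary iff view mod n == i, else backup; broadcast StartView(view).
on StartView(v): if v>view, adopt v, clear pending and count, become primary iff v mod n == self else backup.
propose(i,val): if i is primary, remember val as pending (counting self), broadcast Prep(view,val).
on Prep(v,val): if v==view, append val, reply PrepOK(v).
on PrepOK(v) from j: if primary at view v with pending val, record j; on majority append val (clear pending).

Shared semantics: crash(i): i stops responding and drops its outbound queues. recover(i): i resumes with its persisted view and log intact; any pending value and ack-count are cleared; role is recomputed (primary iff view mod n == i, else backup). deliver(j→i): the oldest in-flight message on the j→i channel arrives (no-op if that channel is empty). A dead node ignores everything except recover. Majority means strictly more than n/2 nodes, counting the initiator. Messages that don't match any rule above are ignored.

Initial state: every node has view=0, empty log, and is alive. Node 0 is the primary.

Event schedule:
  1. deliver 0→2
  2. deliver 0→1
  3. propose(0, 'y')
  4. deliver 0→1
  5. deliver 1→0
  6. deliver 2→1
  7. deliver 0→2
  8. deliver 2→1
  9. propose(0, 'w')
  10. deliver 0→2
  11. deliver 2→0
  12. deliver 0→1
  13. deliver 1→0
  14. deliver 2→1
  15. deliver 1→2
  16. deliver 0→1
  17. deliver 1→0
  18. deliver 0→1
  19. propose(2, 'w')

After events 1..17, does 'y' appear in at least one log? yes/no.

[1] deliver 0→2 → ∅
[2] deliver 0→1 → ∅
[3] propose(0,'y') → ∅
[4] deliver 0→1 → N1(back v0 [y])
[5] deliver 1→0 → N0(prim v0 [y])
[6] deliver 2→1 → ∅
[7] deliver 0→2 → N2(back v0 [y])
[8] deliver 2→1 → ∅
[9] propose(0,'w') → ∅
[10] deliver 0→2 → N2(back v0 [y,w])
[11] deliver 2→0 → N0(prim v0 [y,w])
[12] deliver 0→1 → N1(back v0 [y,w])
[13] deliver 1→0 → ∅
[14] deliver 2→1 → ∅
[15] deliver 1→2 → ∅
[16] deliver 0→1 → ∅
[17] deliver 1→0 → ∅

yes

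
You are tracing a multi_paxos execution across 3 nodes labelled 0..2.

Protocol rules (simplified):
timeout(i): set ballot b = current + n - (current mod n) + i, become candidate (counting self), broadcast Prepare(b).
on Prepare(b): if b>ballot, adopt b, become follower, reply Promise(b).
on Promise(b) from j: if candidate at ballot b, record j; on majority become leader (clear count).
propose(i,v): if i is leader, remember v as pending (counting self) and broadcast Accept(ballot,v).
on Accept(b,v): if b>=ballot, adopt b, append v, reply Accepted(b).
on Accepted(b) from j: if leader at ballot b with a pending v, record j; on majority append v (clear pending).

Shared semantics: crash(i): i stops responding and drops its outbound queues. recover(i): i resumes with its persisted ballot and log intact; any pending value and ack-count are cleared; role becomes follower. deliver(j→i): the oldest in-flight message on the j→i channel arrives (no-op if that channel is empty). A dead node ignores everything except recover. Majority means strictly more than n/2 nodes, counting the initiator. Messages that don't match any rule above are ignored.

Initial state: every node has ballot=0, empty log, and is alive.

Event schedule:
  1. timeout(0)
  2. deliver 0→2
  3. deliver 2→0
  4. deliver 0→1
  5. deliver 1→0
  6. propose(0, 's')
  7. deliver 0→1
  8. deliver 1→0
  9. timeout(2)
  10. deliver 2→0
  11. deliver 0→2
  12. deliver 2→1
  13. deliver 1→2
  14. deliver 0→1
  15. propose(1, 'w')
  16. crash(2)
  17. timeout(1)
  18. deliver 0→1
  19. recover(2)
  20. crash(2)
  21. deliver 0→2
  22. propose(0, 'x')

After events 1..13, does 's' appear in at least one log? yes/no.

[1] timeout(0) → N0(cand b3 [-])
[2] deliver 0→2 → N2(foll b3 [-])
[3] deliver 2→0 → N0(lead b3 [-])
[4] deliver 0→1 → N1(foll b3 [-])
[5] deliver 1→0 → ∅
[6] propose(0,'s') → ∅
[7] deliver 0→1 → N1(foll b3 [s])
[8] deliver 1→0 → N0(lead b3 [s])
[9] timeout(2) → N2(cand b8 [-])
[10] deliver 2→0 → N0(foll b8 [s])
[11] deliver 0→2 → ∅
[12] deliver 2→1 → N1(foll b8 [s])
[13] deliver 1→2 → N2(lead b8 [-])

yes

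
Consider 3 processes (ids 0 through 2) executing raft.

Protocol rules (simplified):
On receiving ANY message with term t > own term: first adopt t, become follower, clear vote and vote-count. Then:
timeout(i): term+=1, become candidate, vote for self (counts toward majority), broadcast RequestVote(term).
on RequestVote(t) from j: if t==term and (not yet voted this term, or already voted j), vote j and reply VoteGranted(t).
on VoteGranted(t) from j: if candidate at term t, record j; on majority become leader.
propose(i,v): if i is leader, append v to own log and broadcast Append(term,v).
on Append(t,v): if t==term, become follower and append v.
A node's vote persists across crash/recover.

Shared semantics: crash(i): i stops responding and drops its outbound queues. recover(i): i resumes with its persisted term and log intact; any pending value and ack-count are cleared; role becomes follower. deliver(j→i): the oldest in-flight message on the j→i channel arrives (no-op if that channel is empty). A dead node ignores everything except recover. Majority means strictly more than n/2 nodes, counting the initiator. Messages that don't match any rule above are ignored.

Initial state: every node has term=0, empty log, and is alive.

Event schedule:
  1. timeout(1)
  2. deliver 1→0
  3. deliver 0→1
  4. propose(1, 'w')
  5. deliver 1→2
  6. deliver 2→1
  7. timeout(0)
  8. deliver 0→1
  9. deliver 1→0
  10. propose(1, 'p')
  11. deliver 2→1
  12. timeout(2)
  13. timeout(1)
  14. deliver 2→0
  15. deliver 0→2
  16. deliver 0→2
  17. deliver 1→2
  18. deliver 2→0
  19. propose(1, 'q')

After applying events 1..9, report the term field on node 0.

2

step 1 timeout(1): 1={cand,t=1,log=-}
step 2 deliver 1→0: 0={foll,t=1,log=-}
step 3 deliver 0→1: 1={lead,t=1,log=-}
step 4 propose(1,'w'): 1={lead,t=1,log=w}
step 5 deliver 1→2: 2={foll,t=1,log=-}
step 6 deliver 2→1: —
step 7 timeout(0): 0={cand,t=2,log=-}
step 8 deliver 0→1: 1={foll,t=2,log=w}
step 9 deliver 1→0: —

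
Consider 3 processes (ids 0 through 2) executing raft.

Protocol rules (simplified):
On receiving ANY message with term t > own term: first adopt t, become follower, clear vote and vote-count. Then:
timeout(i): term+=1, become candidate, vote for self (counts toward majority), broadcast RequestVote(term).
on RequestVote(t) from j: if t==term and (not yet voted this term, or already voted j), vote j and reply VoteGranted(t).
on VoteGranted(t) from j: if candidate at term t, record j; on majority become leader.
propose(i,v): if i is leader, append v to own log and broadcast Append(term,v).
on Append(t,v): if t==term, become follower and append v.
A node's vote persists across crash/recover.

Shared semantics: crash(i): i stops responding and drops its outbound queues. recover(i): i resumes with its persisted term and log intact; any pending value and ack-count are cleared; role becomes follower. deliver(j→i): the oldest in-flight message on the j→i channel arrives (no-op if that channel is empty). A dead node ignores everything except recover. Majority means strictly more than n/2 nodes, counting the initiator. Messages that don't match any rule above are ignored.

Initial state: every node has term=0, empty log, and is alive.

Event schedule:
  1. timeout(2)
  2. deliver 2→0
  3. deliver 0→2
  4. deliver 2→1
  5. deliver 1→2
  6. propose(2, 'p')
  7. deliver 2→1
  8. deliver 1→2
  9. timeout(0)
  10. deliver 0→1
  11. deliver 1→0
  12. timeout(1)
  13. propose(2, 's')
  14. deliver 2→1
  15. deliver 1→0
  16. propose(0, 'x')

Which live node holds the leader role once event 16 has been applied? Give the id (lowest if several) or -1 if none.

2

after 1 — timeout(2): n2:cand/t1/[-]
after 2 — deliver 2→0: n0:foll/t1/[-]
after 3 — deliver 0→2: n2:lead/t1/[-]
after 4 — deliver 2→1: n1:foll/t1/[-]
after 5 — deliver 1→2: ·
after 6 — propose(2,'p'): n2:lead/t1/[p]
after 7 — deliver 2→1: n1:foll/t1/[p]
after 8 — deliver 1→2: ·
after 9 — timeout(0): n0:cand/t2/[-]
after 10 — deliver 0→1: n1:foll/t2/[p]
after 11 — deliver 1→0: n0:lead/t2/[-]
after 12 — timeout(1): n1:cand/t3/[p]
after 13 — propose(2,'s'): n2:lead/t1/[p,s]
after 14 — deliver 2→1: ·
after 15 — deliver 1→0: n0:foll/t3/[-]
after 16 — propose(0,'x'): ·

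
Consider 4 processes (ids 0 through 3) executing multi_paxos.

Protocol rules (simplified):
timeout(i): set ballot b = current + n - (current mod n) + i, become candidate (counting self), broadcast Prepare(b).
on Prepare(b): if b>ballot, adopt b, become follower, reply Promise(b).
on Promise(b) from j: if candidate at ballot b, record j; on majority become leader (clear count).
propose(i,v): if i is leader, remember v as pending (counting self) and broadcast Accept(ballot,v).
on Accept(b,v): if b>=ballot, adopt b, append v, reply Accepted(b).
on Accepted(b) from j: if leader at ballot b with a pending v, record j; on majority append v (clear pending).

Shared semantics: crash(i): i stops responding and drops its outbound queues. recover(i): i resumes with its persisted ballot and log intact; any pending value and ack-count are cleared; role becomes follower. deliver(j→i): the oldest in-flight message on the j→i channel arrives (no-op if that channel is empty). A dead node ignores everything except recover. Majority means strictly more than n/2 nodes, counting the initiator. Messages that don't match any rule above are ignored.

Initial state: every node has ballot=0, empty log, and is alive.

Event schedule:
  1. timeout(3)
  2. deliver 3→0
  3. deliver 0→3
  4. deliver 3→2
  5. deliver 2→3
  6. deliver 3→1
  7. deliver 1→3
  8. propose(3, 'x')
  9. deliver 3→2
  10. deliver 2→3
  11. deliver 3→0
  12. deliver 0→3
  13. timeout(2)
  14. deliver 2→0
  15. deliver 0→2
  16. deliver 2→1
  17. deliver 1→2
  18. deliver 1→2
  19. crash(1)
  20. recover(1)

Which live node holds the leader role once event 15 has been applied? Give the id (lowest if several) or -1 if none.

3

[1] timeout(3) → N3(cand b7 [-])
[2] deliver 3→0 → N0(foll b7 [-])
[3] deliver 0→3 → ∅
[4] deliver 3→2 → N2(foll b7 [-])
[5] deliver 2→3 → N3(lead b7 [-])
[6] deliver 3→1 → N1(foll b7 [-])
[7] deliver 1→3 → ∅
[8] propose(3,'x') → ∅
[9] deliver 3→2 → N2(foll b7 [x])
[10] deliver 2→3 → ∅
[11] deliver 3→0 → N0(foll b7 [x])
[12] deliver 0→3 → N3(lead b7 [x])
[13] timeout(2) → N2(cand b10 [x])
[14] deliver 2→0 → N0(foll b10 [x])
[15] deliver 0→2 → ∅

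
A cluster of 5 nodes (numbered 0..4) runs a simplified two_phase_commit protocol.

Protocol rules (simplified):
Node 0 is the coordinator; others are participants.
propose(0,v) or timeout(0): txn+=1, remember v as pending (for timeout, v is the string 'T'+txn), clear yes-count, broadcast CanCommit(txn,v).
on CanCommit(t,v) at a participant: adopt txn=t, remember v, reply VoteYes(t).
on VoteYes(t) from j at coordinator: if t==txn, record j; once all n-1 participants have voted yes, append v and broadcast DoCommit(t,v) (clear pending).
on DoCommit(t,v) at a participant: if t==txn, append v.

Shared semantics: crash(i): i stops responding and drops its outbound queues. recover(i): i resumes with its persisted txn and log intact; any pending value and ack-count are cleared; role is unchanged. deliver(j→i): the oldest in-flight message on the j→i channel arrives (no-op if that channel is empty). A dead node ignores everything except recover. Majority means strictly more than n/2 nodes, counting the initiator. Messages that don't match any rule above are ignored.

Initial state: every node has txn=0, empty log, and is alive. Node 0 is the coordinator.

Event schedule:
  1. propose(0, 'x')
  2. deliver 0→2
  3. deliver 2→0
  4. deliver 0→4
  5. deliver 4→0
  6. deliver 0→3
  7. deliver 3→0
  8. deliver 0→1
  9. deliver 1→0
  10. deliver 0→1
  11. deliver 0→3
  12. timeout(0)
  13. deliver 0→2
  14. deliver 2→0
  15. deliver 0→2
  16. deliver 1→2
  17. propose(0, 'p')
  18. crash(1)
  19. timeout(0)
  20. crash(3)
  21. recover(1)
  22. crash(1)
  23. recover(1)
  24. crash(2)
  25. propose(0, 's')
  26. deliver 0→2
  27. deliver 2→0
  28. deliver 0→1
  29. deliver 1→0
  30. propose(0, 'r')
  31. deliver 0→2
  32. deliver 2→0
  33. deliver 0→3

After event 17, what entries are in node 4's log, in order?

1. propose(0,'x'):  <0:coor t1 ->
2. deliver 0→2:  <2:part t1 ->
3. deliver 2→0:  nop
4. deliver 0→4:  <4:part t1 ->
5. deliver 4→0:  nop
6. deliver 0→3:  <3:part t1 ->
7. deliver 3→0:  nop
8. deliver 0→1:  <1:part t1 ->
9. deliver 1→0:  <0:coor t1 x>
10. deliver 0→1:  <1:part t1 x>
11. deliver 0→3:  <3:part t1 x>
12. timeout(0):  <0:coor t2 x>
13. deliver 0→2:  <2:part t1 x>
14. deliver 2→0:  nop
15. deliver 0→2:  <2:part t2 x>
16. deliver 1→2:  nop
17. propose(0,'p'):  <0:coor t3 x>

empty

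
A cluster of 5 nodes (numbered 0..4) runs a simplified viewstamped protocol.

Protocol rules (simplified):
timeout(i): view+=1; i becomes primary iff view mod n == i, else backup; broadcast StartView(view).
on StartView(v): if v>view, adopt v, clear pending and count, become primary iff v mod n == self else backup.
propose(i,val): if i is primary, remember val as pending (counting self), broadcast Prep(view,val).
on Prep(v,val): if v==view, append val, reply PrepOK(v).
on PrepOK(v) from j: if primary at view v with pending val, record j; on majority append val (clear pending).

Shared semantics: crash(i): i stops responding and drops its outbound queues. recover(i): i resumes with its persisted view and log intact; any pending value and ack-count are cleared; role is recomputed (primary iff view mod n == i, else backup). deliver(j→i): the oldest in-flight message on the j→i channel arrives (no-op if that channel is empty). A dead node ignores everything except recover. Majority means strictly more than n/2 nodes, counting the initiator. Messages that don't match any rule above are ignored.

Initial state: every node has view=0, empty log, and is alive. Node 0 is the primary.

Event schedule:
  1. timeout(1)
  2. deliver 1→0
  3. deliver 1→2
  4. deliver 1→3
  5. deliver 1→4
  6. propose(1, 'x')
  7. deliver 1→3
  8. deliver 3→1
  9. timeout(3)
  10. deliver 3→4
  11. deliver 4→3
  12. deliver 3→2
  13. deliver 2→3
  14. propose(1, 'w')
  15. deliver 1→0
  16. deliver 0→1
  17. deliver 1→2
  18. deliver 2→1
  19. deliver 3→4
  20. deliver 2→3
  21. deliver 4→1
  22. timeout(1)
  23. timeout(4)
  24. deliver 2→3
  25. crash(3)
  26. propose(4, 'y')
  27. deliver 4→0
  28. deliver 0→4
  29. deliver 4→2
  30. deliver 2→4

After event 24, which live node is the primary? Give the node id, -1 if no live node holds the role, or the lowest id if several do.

2

after 1 — timeout(1): n1:prim/v1/[-]
after 2 — deliver 1→0: n0:back/v1/[-]
after 3 — deliver 1→2: n2:back/v1/[-]
after 4 — deliver 1→3: n3:back/v1/[-]
after 5 — deliver 1→4: n4:back/v1/[-]
after 6 — propose(1,'x'): ·
after 7 — deliver 1→3: n3:back/v1/[x]
after 8 — deliver 3→1: ·
after 9 — timeout(3): n3:back/v2/[x]
after 10 — deliver 3→4: n4:back/v2/[-]
after 11 — deliver 4→3: ·
after 12 — deliver 3→2: n2:prim/v2/[-]
after 13 — deliver 2→3: ·
after 14 — propose(1,'w'): ·
after 15 — deliver 1→0: n0:back/v1/[x]
after 16 — deliver 0→1: ·
after 17 — deliver 1→2: ·
after 18 — deliver 2→1: ·
after 19 — deliver 3→4: ·
after 20 — deliver 2→3: ·
after 21 — deliver 4→1: ·
after 22 — timeout(1): n1:back/v2/[-]
after 23 — timeout(4): n4:back/v3/[-]
after 24 — deliver 2→3: ·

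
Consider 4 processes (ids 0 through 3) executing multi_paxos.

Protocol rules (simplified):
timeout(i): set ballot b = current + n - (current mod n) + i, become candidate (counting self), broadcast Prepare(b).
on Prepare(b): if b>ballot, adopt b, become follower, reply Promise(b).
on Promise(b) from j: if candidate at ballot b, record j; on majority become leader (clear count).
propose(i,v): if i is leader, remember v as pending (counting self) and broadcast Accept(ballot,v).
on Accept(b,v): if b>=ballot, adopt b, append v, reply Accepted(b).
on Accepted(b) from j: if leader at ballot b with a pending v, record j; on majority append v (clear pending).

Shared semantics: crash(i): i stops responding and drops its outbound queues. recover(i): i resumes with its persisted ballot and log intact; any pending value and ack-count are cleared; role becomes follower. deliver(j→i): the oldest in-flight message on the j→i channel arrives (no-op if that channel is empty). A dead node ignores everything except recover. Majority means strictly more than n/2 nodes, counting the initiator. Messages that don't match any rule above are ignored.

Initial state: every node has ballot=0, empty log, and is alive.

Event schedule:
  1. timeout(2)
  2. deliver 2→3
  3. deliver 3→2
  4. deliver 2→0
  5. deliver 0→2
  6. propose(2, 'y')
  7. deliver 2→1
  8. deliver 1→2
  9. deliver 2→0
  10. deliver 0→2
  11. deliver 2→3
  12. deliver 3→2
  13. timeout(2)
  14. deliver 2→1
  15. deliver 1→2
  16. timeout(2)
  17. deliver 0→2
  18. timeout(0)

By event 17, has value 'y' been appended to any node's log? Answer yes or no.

yes

e1 timeout(2): 2[cand,b=6,-]
e2 deliver 2→3: 3[foll,b=6,-]
e3 deliver 3→2: ·
e4 deliver 2→0: 0[foll,b=6,-]
e5 deliver 0→2: 2[lead,b=6,-]
e6 propose(2,'y'): ·
e7 deliver 2→1: 1[foll,b=6,-]
e8 deliver 1→2: ·
e9 deliver 2→0: 0[foll,b=6,y]
e10 deliver 0→2: ·
e11 deliver 2→3: 3[foll,b=6,y]
e12 deliver 3→2: 2[lead,b=6,y]
e13 timeout(2): 2[cand,b=10,y]
e14 deliver 2→1: 1[foll,b=6,y]
e15 deliver 1→2: ·
e16 timeout(2): 2[cand,b=14,y]
e17 deliver 0→2: ·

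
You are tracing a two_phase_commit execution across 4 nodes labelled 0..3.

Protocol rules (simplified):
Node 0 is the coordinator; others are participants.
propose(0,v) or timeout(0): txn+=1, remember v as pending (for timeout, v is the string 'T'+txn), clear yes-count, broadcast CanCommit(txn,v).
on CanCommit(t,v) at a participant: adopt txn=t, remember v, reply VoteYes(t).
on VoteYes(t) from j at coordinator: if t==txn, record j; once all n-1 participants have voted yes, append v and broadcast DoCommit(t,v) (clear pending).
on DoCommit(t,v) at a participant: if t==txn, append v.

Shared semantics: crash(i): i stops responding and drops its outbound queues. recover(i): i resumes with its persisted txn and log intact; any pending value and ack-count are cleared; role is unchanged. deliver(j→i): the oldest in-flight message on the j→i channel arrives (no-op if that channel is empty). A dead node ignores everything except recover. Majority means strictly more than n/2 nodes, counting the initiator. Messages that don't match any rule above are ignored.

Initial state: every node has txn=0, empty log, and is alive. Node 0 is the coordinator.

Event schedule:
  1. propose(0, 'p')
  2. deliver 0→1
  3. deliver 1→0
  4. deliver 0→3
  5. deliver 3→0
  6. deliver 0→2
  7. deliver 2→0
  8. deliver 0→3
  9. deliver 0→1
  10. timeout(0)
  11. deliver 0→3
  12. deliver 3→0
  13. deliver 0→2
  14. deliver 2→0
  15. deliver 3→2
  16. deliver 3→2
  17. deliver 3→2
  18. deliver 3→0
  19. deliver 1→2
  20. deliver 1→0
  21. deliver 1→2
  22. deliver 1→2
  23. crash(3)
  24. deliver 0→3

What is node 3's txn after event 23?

step 1 propose(0,'p'): 0={coor,t=1,log=-}
step 2 deliver 0→1: 1={part,t=1,log=-}
step 3 deliver 1→0: —
step 4 deliver 0→3: 3={part,t=1,log=-}
step 5 deliver 3→0: —
step 6 deliver 0→2: 2={part,t=1,log=-}
step 7 deliver 2→0: 0={coor,t=1,log=p}
step 8 deliver 0→3: 3={part,t=1,log=p}
step 9 deliver 0→1: 1={part,t=1,log=p}
step 10 timeout(0): 0={coor,t=2,log=p}
step 11 deliver 0→3: 3={part,t=2,log=p}
step 12 deliver 3→0: —
step 13 deliver 0→2: 2={part,t=1,log=p}
step 14 deliver 2→0: —
step 15 deliver 3→2: —
step 16 deliver 3→2: —
step 17 deliver 3→2: —
step 18 deliver 3→0: —
step 19 deliver 1→2: —
step 20 deliver 1→0: —
step 21 deliver 1→2: —
step 22 deliver 1→2: —
step 23 crash(3): 3={✗part,t=2,log=p}

2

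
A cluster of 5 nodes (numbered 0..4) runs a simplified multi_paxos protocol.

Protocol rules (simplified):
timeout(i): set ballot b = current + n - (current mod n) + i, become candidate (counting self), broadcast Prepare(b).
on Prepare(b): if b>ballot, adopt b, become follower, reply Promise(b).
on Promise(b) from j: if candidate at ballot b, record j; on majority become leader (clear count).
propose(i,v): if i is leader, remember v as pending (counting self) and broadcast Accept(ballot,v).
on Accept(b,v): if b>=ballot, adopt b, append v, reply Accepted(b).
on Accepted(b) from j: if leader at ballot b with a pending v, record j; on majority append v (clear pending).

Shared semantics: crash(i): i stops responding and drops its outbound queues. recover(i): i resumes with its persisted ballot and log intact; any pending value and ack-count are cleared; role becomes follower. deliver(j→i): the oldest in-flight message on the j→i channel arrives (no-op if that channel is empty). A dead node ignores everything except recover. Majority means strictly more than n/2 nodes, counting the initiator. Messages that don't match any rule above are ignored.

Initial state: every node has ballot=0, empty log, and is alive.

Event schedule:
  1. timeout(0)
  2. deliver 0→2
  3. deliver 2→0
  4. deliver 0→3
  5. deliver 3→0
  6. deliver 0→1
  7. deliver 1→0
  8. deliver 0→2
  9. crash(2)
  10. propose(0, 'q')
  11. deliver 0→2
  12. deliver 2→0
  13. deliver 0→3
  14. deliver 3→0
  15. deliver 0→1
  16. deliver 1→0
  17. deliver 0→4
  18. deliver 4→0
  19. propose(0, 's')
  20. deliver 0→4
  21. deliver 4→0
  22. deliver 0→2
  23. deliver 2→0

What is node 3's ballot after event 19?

1. timeout(0):  <0:cand b5 ->
2. deliver 0→2:  <2:foll b5 ->
3. deliver 2→0:  nop
4. deliver 0→3:  <3:foll b5 ->
5. deliver 3→0:  <0:lead b5 ->
6. deliver 0→1:  <1:foll b5 ->
7. deliver 1→0:  nop
8. deliver 0→2:  nop
9. crash(2):  <2:✗foll b5 ->
10. propose(0,'q'):  nop
11. deliver 0→2:  nop
12. deliver 2→0:  nop
13. deliver 0→3:  <3:foll b5 q>
14. deliver 3→0:  nop
15. deliver 0→1:  <1:foll b5 q>
16. deliver 1→0:  <0:lead b5 q>
17. deliver 0→4:  <4:foll b5 ->
18. deliver 4→0:  nop
19. propose(0,'s'):  nop

5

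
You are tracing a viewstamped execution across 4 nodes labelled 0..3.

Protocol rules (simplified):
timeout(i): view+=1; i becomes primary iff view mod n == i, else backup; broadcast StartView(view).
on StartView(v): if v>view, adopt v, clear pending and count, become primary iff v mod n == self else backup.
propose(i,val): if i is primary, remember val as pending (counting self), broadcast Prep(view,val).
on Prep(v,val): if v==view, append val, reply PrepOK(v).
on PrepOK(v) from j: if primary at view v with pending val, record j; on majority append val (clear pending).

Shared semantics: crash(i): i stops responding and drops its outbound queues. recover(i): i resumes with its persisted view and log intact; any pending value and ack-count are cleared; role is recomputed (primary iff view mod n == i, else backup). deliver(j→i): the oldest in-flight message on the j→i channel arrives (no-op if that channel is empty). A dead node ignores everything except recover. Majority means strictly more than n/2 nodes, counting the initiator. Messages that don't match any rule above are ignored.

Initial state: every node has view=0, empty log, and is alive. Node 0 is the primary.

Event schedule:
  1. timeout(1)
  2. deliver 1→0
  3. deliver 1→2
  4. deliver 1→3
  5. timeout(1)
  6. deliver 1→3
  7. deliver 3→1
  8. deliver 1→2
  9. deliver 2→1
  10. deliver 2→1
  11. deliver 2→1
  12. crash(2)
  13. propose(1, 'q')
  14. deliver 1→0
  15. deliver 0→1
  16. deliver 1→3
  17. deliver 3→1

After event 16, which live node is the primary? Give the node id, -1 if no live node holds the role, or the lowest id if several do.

-1

step 1 timeout(1): 1={prim,v=1,log=-}
step 2 deliver 1→0: 0={back,v=1,log=-}
step 3 deliver 1→2: 2={back,v=1,log=-}
step 4 deliver 1→3: 3={back,v=1,log=-}
step 5 timeout(1): 1={back,v=2,log=-}
step 6 deliver 1→3: 3={back,v=2,log=-}
step 7 deliver 3→1: —
step 8 deliver 1→2: 2={prim,v=2,log=-}
step 9 deliver 2→1: —
step 10 deliver 2→1: —
step 11 deliver 2→1: —
step 12 crash(2): 2={✗prim,v=2,log=-}
step 13 propose(1,'q'): —
step 14 deliver 1→0: 0={back,v=2,log=-}
step 15 deliver 0→1: —
step 16 deliver 1→3: —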